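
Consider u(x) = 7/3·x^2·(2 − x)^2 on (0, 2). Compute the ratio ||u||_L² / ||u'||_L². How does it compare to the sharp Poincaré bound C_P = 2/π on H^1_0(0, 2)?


||u||_L² / ||u'||_L² = sqrt(3)/3 < C_P = 2/π.

u(x) = 7/3·x^2·(2 − x)^2, so u'(x) = 28*x*(x - 2)*(x - 1)/3.
u(x) = 7/3·x^2·(2 − x)^2 vanishes at x = 0 and x = 2, so u ∈ H^1_0(0, 2). Differentiate via the product rule and integrate the resulting polynomials term by term.
  ∫_0^2 u² dx = ∫_0^2 (49*x^8/9 - 392*x^7/9 + 392*x^6/3 - 1568*x^5/9 + 784*x^4/9) dx. Term by term:
    ∫_0^2 49*x^8/9 dx = 25088/81;  ∫_0^2 -392*x^7/9 dx = -12544/9;  ∫_0^2 392*x^6/3 dx = 7168/3;
    ∫_0^2 -1568*x^5/9 dx = -50176/27;  ∫_0^2 784*x^4/9 dx = 25088/45.
  Sum: 25088/81 − 12544/9 + 7168/3 − 50176/27 + 25088/45 = 1792/405.
  ∫_0^2 (u')² dx = ∫_0^2 (784*x^6/9 - 1568*x^5/3 + 10192*x^4/9 - 3136*x^3/3 + 3136*x^2/9) dx. Term by term:
    ∫_0^2 784*x^6/9 dx = 14336/9;  ∫_0^2 -1568*x^5/3 dx = -50176/9;  ∫_0^2 10192*x^4/9 dx = 326144/45;
    ∫_0^2 -3136*x^3/3 dx = -12544/3;  ∫_0^2 3136*x^2/9 dx = 25088/27.
  Sum: 14336/9 − 50176/9 + 326144/45 − 12544/3 + 25088/27 = 1792/135.
∫_0^2 u² dx = 1792/405, so ||u||_L² = 16*sqrt(35)/45.
∫_0^2 (u')² dx = 1792/135, so ||u'||_L² = 16*sqrt(105)/45.
Ratio ||u||_L² / ||u'||_L² = sqrt(3)/3.
Sharp Poincaré constant on H^1_0(0, 2) is C_P = L/π = 2/π, achieved by sin(π/2·x).
A polynomial bump cannot attain the sharp Poincaré constant (only the first sine eigenfunction does), so the ratio is strictly less than C_P, consistent with ||u||_L² ≤ C_P ||u'||_L².


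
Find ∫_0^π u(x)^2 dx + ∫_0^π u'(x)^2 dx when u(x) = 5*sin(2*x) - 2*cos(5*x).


||u||_{H^1(0,π)}^2 = 2080/21 + 229*π/2

u'(x) = 10*sin(5*x) + 10*cos(2*x).
Expand u² and (u')² and integrate term by term on (0, π), using: for integers n ≥ 1, ∫_0^π sin²(nx) dx = ∫_0^π cos²(nx) dx = π/2; for n ≠ n', ∫_0^π sin(nx)sin(n'x) dx = ∫_0^π cos(nx)cos(n'x) dx = 0; and by product-to-sum, ∫_0^π sin(nx)cos(n'x) dx = ½∫_0^π [sin((n+n')x) + sin((n−n')x)] dx, which is 0 when n+n' is even and 2n/(n²−n'²) when n+n' is odd (it need not vanish on (0, π)).
  u² squared terms: (-2)²·∫cos(5x)² dx = 4·π/2 = 2*π;  (5)²·∫sin(2x)² dx = 25·π/2 = 25*π/2.
  u² cross terms: 2·(-2)·(5)·∫cos(5x)·sin(2x) dx = -20·(-4/21) = 80/21.
  So ∫_0^π u² dx = 2*π + 25*π/2 + 80/21 = 80/21 + 29*π/2.
  (u')² squared terms: (10)²·∫cos(2x)² dx = 100·π/2 = 50*π;  (10)²·∫sin(5x)² dx = 100·π/2 = 50*π.
  (u')² cross terms: 2·(10)·(10)·∫cos(2x)·sin(5x) dx = 200·(10/21) = 2000/21.
  So ∫_0^π (u')² dx = 50*π + 50*π + 2000/21 = 2000/21 + 100*π.
||u||_{H^1}^2 = (80/21 + 29*π/2) + (2000/21 + 100*π) = 2080/21 + 229*π/2.


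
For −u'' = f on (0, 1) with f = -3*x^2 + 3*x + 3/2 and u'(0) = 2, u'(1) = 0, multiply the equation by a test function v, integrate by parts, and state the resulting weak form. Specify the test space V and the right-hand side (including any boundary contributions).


V = H^1(0, 1) (v unrestricted at boundary; u is determined up to an additive constant); weak form: ∫_0^1 u'v' dx = ∫_0^1 (-3*x^2 + 3*x + 3/2) v dx − 2·v(0) for all v ∈ V.

Multiply both sides by a test function v and integrate from 0 to 1:
  ∫_0^1 −u''(x) v(x) dx = ∫_0^1 f(x) v(x) dx.
Integrate the LHS by parts once:
  ∫_0^1 −u'' v dx = −[u'(x) v(x)]_0^1 + ∫_0^1 u'(x) v'(x) dx.
Thus ∫_0^1 u'(x) v'(x) dx = ∫_0^1 f(x) v(x) dx + [u'(x) v(x)]_0^1.
Choose V so that boundary terms are either known or forced to vanish.
u has inhomogeneous Neumann u'(0) = 2, u'(1) = 0. [u' v]_0^1 = (0)·v(1) − (2)·v(0) = − 2·v(0). Take V = H^1(0, 1); boundary term becomes part of RHS.
Weak formulation: find u (satisfying any essential BC) such that ∫_0^1 u'(x) v'(x) dx = ∫_0^1 f v dx − 2·v(0) for all v ∈ V (Neumann data are natural BCs: they enter the RHS as boundary terms).
Substituting f(x) = -3*x^2 + 3*x + 3/2, the right-hand side is ∫_0^1 (-3*x^2 + 3*x + 3/2) v dx − 2·v(0).
Compatibility check (pure Neumann): taking v ≡ 1 ∈ V gives 0 = ∫_0^1 f dx + (0) − (2), i.e. ∫_0^1 f dx must equal u'(0) − u'(1) = 2. Indeed ∫_0^1 (-3*x^2 + 3*x + 3/2) dx = 2, so the data are compatible. The solution is then unique only up to an additive constant (fix it e.g. by requiring ∫_0^1 u dx = 0).


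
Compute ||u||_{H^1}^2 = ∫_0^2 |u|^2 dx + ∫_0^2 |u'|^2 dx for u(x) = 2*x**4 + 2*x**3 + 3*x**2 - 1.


||u||_{H^1}^2 = 1363702/315

The H^1 norm (squared) on an interval (0, L) is
  ||u||_{H^1}^2 = ∫_0^L u(x)^2 dx + ∫_0^L u'(x)^2 dx.
Compute u'(x) = 8*x**3 + 6*x**2 + 6*x.
Then u(x)^2 = 4*x**8 + 8*x**7 + 16*x**6 + 12*x**5 + 5*x**4 - 4*x**3 - 6*x**2 + 1 and u'(x)^2 = 64*x**6 + 96*x**5 + 132*x**4 + 72*x**3 + 36*x**2.
Integrate each monomial from 0 to 2 using ∫_0^2 c·x^n dx = c·2^(n+1)/(n+1):
  ∫_0^2 u(x)^2 dx = ∫_0^2 (4*x^8 + 8*x^7 + 16*x^6 + 12*x^5 + 5*x^4 - 4*x^3 - 6*x^2 + 1) dx. Term by term:
    ∫_0^2 4*x^8 dx = 2048/9;  ∫_0^2 8*x^7 dx = 256;  ∫_0^2 16*x^6 dx = 2048/7;
    ∫_0^2 12*x^5 dx = 128;  ∫_0^2 5*x^4 dx = 32;  ∫_0^2 -4*x^3 dx = -16;
    ∫_0^2 -6*x^2 dx = -16;  ∫_0^2 1 dx = 2.
  Sum: 2048/9 + 256 + 2048/7 + 128 + 32 − 16 − 16 + 2 = 57086/63.
  ∫_0^2 u'(x)^2 dx = ∫_0^2 (64*x^6 + 96*x^5 + 132*x^4 + 72*x^3 + 36*x^2) dx. Term by term:
    ∫_0^2 64*x^6 dx = 8192/7;  ∫_0^2 96*x^5 dx = 1024;  ∫_0^2 132*x^4 dx = 4224/5;
    ∫_0^2 72*x^3 dx = 288;  ∫_0^2 36*x^2 dx = 96.
  Sum: 8192/7 + 1024 + 4224/5 + 288 + 96 = 119808/35.
Adding: ||u||_{H^1}^2 = 57086/63 + 119808/35 = 1363702/315.


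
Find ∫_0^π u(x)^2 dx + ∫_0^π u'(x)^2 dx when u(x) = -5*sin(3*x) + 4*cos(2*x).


||u||_{H^1(0,π)}^2 = -240 + 165*π

u'(x) = -8*sin(2*x) - 15*cos(3*x).
Expand u² and (u')² and integrate term by term on (0, π), using: for integers n ≥ 1, ∫_0^π sin²(nx) dx = ∫_0^π cos²(nx) dx = π/2; for n ≠ n', ∫_0^π sin(nx)sin(n'x) dx = ∫_0^π cos(nx)cos(n'x) dx = 0; and by product-to-sum, ∫_0^π sin(nx)cos(n'x) dx = ½∫_0^π [sin((n+n')x) + sin((n−n')x)] dx, which is 0 when n+n' is even and 2n/(n²−n'²) when n+n' is odd (it need not vanish on (0, π)).
  u² squared terms: (-5)²·∫sin(3x)² dx = 25·π/2 = 25*π/2;  (4)²·∫cos(2x)² dx = 16·π/2 = 8*π.
  u² cross terms: 2·(-5)·(4)·∫sin(3x)·cos(2x) dx = -40·(6/5) = -48.
  So ∫_0^π u² dx = 25*π/2 + 8*π − 48 = -48 + 41*π/2.
  (u')² squared terms: (-15)²·∫cos(3x)² dx = 225·π/2 = 225*π/2;  (-8)²·∫sin(2x)² dx = 64·π/2 = 32*π.
  (u')² cross terms: 2·(-15)·(-8)·∫cos(3x)·sin(2x) dx = 240·(-4/5) = -192.
  So ∫_0^π (u')² dx = 225*π/2 + 32*π − 192 = -192 + 289*π/2.
||u||_{H^1}^2 = (-48 + 41*π/2) + (-192 + 289*π/2) = -240 + 165*π.


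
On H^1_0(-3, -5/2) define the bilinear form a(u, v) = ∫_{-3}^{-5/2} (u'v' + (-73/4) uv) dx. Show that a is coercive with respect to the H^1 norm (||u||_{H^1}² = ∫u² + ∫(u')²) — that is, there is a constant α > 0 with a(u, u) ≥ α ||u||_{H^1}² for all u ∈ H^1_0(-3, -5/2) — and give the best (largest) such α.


α = (-73 + 16*π^2)/(4*(1 + 4*π^2))

Coercivity of a(·,·) on H^1_0(-3, -5/2) means a(u, u) ≥ α ||u||_{H^1}² for every u ∈ H^1_0.
The interval has length L = 1/2, and Poincaré/coercivity depend only on L. Here a(u, u) = ∫(u')² + (-73/4)·∫u².
Here c = -73/4 < 0 with |c| < (π/L)² = 4*π^2, so coercivity still holds. The condition a(u,u) ≥ α||u||_{H^1}² reads (1−α)∫(u')² ≥ (α−c)∫u². Any admissible α is ≤ 1 (rapidly oscillating u have ∫u²/∫(u')² → 0), and α = 1 would force 0 ≥ (1−c)∫u², impossible since c < 1; so 1−α > 0. By the sharp Poincaré inequality on H^1_0 of an interval of length L, ∫(u')² ≥ (π/L)²∫u² with equality for the first sine mode sin(π(x−x₀)/L) (x₀ the left endpoint), so the inequality holds for all u iff (1−α)(π/L)² ≥ α − c, i.e. α ≤ ((π/L)² + c)/((π/L)² + 1) = (1 + c(L/π)²)/(1 + (L/π)²). (Direct route, valid since c ≤ 0: Poincaré gives c∫u² ≥ c(L/π)²∫(u')², so a(u,u) ≥ (1 + c(L/π)²)∫(u')², while ||u||_{H^1}² ≤ (1 + (L/π)²)∫(u')²; dividing yields the same α.) With (π/L)² = 4*π^2 and c = -73/4, the largest admissible constant is α = ((π/L)² + c)/((π/L)² + 1).
Simplifying, α = (-73 + 16*π^2)/(4*(1 + 4*π^2)).


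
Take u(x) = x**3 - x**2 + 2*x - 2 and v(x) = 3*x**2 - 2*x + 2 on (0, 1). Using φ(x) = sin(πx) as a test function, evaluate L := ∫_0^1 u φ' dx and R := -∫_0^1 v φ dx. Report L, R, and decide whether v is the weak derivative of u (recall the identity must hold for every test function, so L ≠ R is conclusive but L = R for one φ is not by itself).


LHS = -5/π + 12/π^3, RHS = -5/π + 12/π^3. Yes, v = u' weakly.

u(x) = x**3 - x**2 + 2*x - 2, classical derivative u'(x) = 3*x**2 - 2*x + 2.
φ(x) = sin(πx), so φ'(x) = π*cos(π*x).
Note φ(0) = φ(1) = 0, so the boundary term u·φ vanishes.
LHS = ∫_0^1 u(x) φ'(x) dx = ∫_0^1 (π*x^3*cos(π*x) - π*x^2*cos(π*x) + 2*π*x*cos(π*x) - 2*π*cos(π*x)) dx. Term by term:
  ∫_0^1 -2*π*cos(π*x) dx = 0;  ∫_0^1 π*x^3*cos(π*x) dx = -3/π + 12/π^3;  ∫_0^1 -π*x^2*cos(π*x) dx = 2/π;
  ∫_0^1 2*π*x*cos(π*x) dx = -4/π.
Sum: 0 + -3/π + 12/π^3 + 2/π − 4/π = -5/π + 12/π^3.
So LHS = -5/π + 12/π^3.
∫_0^1 v(x) φ(x) dx = ∫_0^1 (3*x^2*sin(π*x) - 2*x*sin(π*x) + 2*sin(π*x)) dx. Term by term:
  ∫_0^1 2*sin(π*x) dx = 4/π;  ∫_0^1 -2*x*sin(π*x) dx = -2/π;  ∫_0^1 3*x^2*sin(π*x) dx = -12/π^3 + 3/π.
Sum: 4/π − 2/π + -12/π^3 + 3/π = -12/π^3 + 5/π.
So RHS = -∫_0^1 v(x) φ(x) dx = -5/π + 12/π^3.
LHS = RHS, so the identity holds for this test φ.
Moreover u is smooth here and v(x) = u'(x) = 3*x**2 - 2*x + 2 pointwise, so the identity holds for every test function. Hence v is the weak derivative of u.


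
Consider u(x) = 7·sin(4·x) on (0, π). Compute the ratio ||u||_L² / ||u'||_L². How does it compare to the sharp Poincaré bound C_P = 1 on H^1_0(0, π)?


||u||_L² / ||u'||_L² = 1/4 < C_P = 1.

u(x) = 7·sin(4·x), so u'(x) = 28*cos(4*x).
Writing u(x) = A·sin(kπx/L) with A = 7 and k = 4, use ∫_0^L sin²(kπx/L) dx = L/2 and ∫_0^L cos²(kπx/L) dx = L/2.
u² = 49·sin²(4·x) and (u')² = 784·cos²(4·x), and each of sin², cos² integrates to L/2 = π/2 over (0, π).
∫_0^π u² dx = 49*π/2, so ||u||_L² = 7*sqrt(2)*sqrt(π)/2.
∫_0^π (u')² dx = 392*π, so ||u'||_L² = 14*sqrt(2)*sqrt(π).
Ratio ||u||_L² / ||u'||_L² = 1/4.
Sharp Poincaré constant on H^1_0(0, π) is C_P = L/π = 1, achieved by sin(x).
This is the k = 4 harmonic; the ratio L/(kπ) is strictly less than C_P = L/π, consistent with the sharp inequality ||u||_L² ≤ C_P ||u'||_L².


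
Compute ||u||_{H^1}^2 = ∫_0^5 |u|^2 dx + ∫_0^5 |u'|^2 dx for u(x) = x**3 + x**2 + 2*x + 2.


||u||_{H^1}^2 = 619165/21

The H^1 norm (squared) on an interval (0, L) is
  ||u||_{H^1}^2 = ∫_0^L u(x)^2 dx + ∫_0^L u'(x)^2 dx.
Compute u'(x) = 3*x**2 + 2*x + 2.
Then u(x)^2 = x**6 + 2*x**5 + 5*x**4 + 8*x**3 + 8*x**2 + 8*x + 4 and u'(x)^2 = 9*x**4 + 12*x**3 + 16*x**2 + 8*x + 4.
Integrate each monomial from 0 to 5 using ∫_0^5 c·x^n dx = c·5^(n+1)/(n+1):
  ∫_0^5 u(x)^2 dx = ∫_0^5 (x^6 + 2*x^5 + 5*x^4 + 8*x^3 + 8*x^2 + 8*x + 4) dx. Term by term:
    ∫_0^5 x^6 dx = 78125/7;  ∫_0^5 2*x^5 dx = 15625/3;  ∫_0^5 5*x^4 dx = 3125;
    ∫_0^5 8*x^3 dx = 1250;  ∫_0^5 8*x^2 dx = 1000/3;  ∫_0^5 8*x dx = 100;
    ∫_0^5 4 dx = 20.
  Sum: 78125/7 + 15625/3 + 3125 + 1250 + 1000/3 + 100 + 20 = 445145/21.
  ∫_0^5 u'(x)^2 dx = ∫_0^5 (9*x^4 + 12*x^3 + 16*x^2 + 8*x + 4) dx. Term by term:
    ∫_0^5 9*x^4 dx = 5625;  ∫_0^5 12*x^3 dx = 1875;  ∫_0^5 16*x^2 dx = 2000/3;
    ∫_0^5 8*x dx = 100;  ∫_0^5 4 dx = 20.
  Sum: 5625 + 1875 + 2000/3 + 100 + 20 = 24860/3.
Adding: ||u||_{H^1}^2 = 445145/21 + 24860/3 = 619165/21.


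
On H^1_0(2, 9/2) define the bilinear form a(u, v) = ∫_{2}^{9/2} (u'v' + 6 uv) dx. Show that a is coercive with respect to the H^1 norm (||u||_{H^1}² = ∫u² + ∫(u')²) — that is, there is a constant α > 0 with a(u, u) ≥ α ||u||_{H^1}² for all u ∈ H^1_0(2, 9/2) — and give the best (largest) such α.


α = 1

Coercivity of a(·,·) on H^1_0(2, 9/2) means a(u, u) ≥ α ||u||_{H^1}² for every u ∈ H^1_0.
The interval has length L = 5/2, and Poincaré/coercivity depend only on L. Here a(u, u) = ∫(u')² + (6)·∫u².
Here c = 6 ≥ 1, so a(u,u) = ∫(u')² + c∫u² ≥ ∫(u')² + ∫u² = ||u||_{H^1}², i.e. α = 1 works. No larger α is possible: a(u,u) ≥ α||u||_{H^1}² means (1−α)∫(u')² ≥ (α−c)∫u², and for the modes u_n = sin(nπ(x−x₀)/L) (x₀ the left endpoint) one has ∫u_n²/∫(u_n')² = (L/(nπ))² → 0, so a(u_n,u_n)/||u_n||_{H^1}² → 1. Hence the optimal constant is α = 1.
Therefore α = 1.


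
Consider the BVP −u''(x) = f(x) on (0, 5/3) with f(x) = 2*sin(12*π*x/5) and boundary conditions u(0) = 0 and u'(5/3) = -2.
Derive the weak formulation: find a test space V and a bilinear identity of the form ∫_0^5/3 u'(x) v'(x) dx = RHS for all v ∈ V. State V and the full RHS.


V = {v ∈ H^1(0, 5/3) : v(0) = 0} (test functions vanish at x = 0 where u is specified); weak form: ∫_0^5/3 u'v' dx = ∫_0^5/3 (2*sin(12*π*x/5)) v dx − 2·v(5/3) for all v ∈ V.

Multiply both sides by a test function v and integrate from 0 to 5/3:
  ∫_0^5/3 −u''(x) v(x) dx = ∫_0^5/3 f(x) v(x) dx.
Integrate the LHS by parts once:
  ∫_0^5/3 −u'' v dx = −[u'(x) v(x)]_0^5/3 + ∫_0^5/3 u'(x) v'(x) dx.
Thus ∫_0^5/3 u'(x) v'(x) dx = ∫_0^5/3 f(x) v(x) dx + [u'(x) v(x)]_0^5/3.
Choose V so that boundary terms are either known or forced to vanish.
Mixed BC: u(0) = 0 (Dirichlet) and u'(5/3) = -2 (Neumann). Define V = {v ∈ H^1(0, 5/3) : v(0) = 0}. Then [u' v]_0^5/3 = u'(5/3)·v(5/3) − u'(0)·0 = − 2·v(5/3).
Weak formulation: find u (satisfying any essential BC) such that ∫_0^5/3 u'(x) v'(x) dx = ∫_0^5/3 f v dx − 2·v(5/3) for all v ∈ V (Dirichlet at 0 absorbed into V; Neumann datum at x = 5/3 contributes the boundary term).
Substituting f(x) = 2*sin(12*π*x/5), the right-hand side is ∫_0^5/3 (2*sin(12*π*x/5)) v dx − 2·v(5/3).


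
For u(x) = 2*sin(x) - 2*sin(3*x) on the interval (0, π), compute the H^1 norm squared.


||u||_{H^1(0,π)}^2 = 24*π

u'(x) = 2*cos(x) - 6*cos(3*x).
Expand u² and (u')² and integrate term by term on (0, π), using: for integers n ≥ 1, ∫_0^π sin²(nx) dx = ∫_0^π cos²(nx) dx = π/2; for n ≠ n', ∫_0^π sin(nx)sin(n'x) dx = ∫_0^π cos(nx)cos(n'x) dx = 0; and by product-to-sum, ∫_0^π sin(nx)cos(n'x) dx = ½∫_0^π [sin((n+n')x) + sin((n−n')x)] dx, which is 0 when n+n' is even and 2n/(n²−n'²) when n+n' is odd (it need not vanish on (0, π)).
  u² squared terms: (-2)²·∫sin(3x)² dx = 4·π/2 = 2*π;  (2)²·∫sin(x)² dx = 4·π/2 = 2*π.
  u² cross terms: 2·(-2)·(2)·∫sin(3x)·sin(x) dx = -8·(0) = 0.
  So ∫_0^π u² dx = 2*π + 2*π + 0 = 4*π.
  (u')² squared terms: (-6)²·∫cos(3x)² dx = 36·π/2 = 18*π;  (2)²·∫cos(x)² dx = 4·π/2 = 2*π.
  (u')² cross terms: 2·(-6)·(2)·∫cos(3x)·cos(x) dx = -24·(0) = 0.
  So ∫_0^π (u')² dx = 18*π + 2*π + 0 = 20*π.
||u||_{H^1}^2 = (4*π) + (20*π) = 24*π.


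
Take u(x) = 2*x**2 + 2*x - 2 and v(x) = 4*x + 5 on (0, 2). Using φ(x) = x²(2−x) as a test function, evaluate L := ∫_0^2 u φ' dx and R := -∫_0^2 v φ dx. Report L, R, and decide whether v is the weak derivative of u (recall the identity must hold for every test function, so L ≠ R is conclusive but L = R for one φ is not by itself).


LHS = -136/15, RHS = -196/15. No, v is not the weak derivative of u.

u(x) = 2*x**2 + 2*x - 2, classical derivative u'(x) = 4*x + 2.
φ(x) = x²(2−x), so φ'(x) = x*(4 - 3*x).
Note φ(0) = φ(2) = 0, so the boundary term u·φ vanishes.
LHS = ∫_0^2 u(x) φ'(x) dx = ∫_0^2 (-6*x^4 + 2*x^3 + 14*x^2 - 8*x) dx. Term by term:
  ∫_0^2 -6*x^4 dx = -192/5;  ∫_0^2 2*x^3 dx = 8;  ∫_0^2 14*x^2 dx = 112/3;
  ∫_0^2 -8*x dx = -16.
Sum: -192/5 + 8 + 112/3 − 16 = -136/15.
So LHS = -136/15.
∫_0^2 v(x) φ(x) dx = ∫_0^2 (-4*x^4 + 3*x^3 + 10*x^2) dx. Term by term:
  ∫_0^2 -4*x^4 dx = -128/5;  ∫_0^2 3*x^3 dx = 12;  ∫_0^2 10*x^2 dx = 80/3.
Sum: -128/5 + 12 + 80/3 = 196/15.
So RHS = -∫_0^2 v(x) φ(x) dx = -196/15.
LHS − RHS = 4 ≠ 0, so the identity fails.
(For a valid weak derivative the identity must hold for EVERY test function, in particular this one. The failure shows v is NOT the weak derivative of u.)
Correct weak derivative would be u'(x) = 4*x + 2.


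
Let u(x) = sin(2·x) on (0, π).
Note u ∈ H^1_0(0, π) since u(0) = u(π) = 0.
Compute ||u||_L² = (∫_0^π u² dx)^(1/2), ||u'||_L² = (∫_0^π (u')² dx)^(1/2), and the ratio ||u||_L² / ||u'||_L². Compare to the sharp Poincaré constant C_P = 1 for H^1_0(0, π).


||u||_L² / ||u'||_L² = 1/2 < C_P = 1.

u(x) = sin(2·x), so u'(x) = 2*cos(2*x).
Writing u(x) = A·sin(kπx/L) with A = 1 and k = 2, use ∫_0^L sin²(kπx/L) dx = L/2 and ∫_0^L cos²(kπx/L) dx = L/2.
u² = 1·sin²(2·x) and (u')² = 4·cos²(2·x), and each of sin², cos² integrates to L/2 = π/2 over (0, π).
∫_0^π u² dx = π/2, so ||u||_L² = sqrt(2)*sqrt(π)/2.
∫_0^π (u')² dx = 2*π, so ||u'||_L² = sqrt(2)*sqrt(π).
Ratio ||u||_L² / ||u'||_L² = 1/2.
Sharp Poincaré constant on H^1_0(0, π) is C_P = L/π = 1, achieved by sin(x).
This is the k = 2 harmonic; the ratio L/(kπ) is strictly less than C_P = L/π, consistent with the sharp inequality ||u||_L² ≤ C_P ||u'||_L².


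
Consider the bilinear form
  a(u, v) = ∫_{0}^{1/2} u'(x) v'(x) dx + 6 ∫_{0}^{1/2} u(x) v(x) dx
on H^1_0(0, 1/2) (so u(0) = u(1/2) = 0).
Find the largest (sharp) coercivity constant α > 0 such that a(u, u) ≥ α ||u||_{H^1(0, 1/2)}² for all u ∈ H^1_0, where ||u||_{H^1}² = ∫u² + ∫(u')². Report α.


α = 1

Coercivity of a(·,·) on H^1_0(0, 1/2) means a(u, u) ≥ α ||u||_{H^1}² for every u ∈ H^1_0.
The interval has length L = 1/2, and Poincaré/coercivity depend only on L. Here a(u, u) = ∫(u')² + (6)·∫u².
Here c = 6 ≥ 1, so a(u,u) = ∫(u')² + c∫u² ≥ ∫(u')² + ∫u² = ||u||_{H^1}², i.e. α = 1 works. No larger α is possible: a(u,u) ≥ α||u||_{H^1}² means (1−α)∫(u')² ≥ (α−c)∫u², and for the modes u_n = sin(nπ(x−x₀)/L) (x₀ the left endpoint) one has ∫u_n²/∫(u_n')² = (L/(nπ))² → 0, so a(u_n,u_n)/||u_n||_{H^1}² → 1. Hence the optimal constant is α = 1.
Therefore α = 1.


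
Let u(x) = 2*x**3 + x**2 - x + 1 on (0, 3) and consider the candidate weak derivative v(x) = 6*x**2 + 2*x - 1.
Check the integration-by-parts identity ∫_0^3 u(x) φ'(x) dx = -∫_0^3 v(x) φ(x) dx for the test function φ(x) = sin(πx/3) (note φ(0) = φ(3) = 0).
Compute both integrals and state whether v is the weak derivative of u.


LHS = -174/π + 648/π^3, RHS = -174/π + 648/π^3. Yes, v = u' weakly.

u(x) = 2*x**3 + x**2 - x + 1, classical derivative u'(x) = 6*x**2 + 2*x - 1.
φ(x) = sin(πx/3), so φ'(x) = π*cos(π*x/3)/3.
Note φ(0) = φ(3) = 0, so the boundary term u·φ vanishes.
LHS = ∫_0^3 u(x) φ'(x) dx = ∫_0^3 (2*π*x^3*cos(π*x/3)/3 + π*x^2*cos(π*x/3)/3 - π*x*cos(π*x/3)/3 + π*cos(π*x/3)/3) dx. Term by term:
  ∫_0^3 π*cos(π*x/3)/3 dx = 0;  ∫_0^3 -π*x*cos(π*x/3)/3 dx = 6/π;  ∫_0^3 π*x^2*cos(π*x/3)/3 dx = -18/π;
  ∫_0^3 2*π*x^3*cos(π*x/3)/3 dx = -162/π + 648/π^3.
Sum: 0 + 6/π − 18/π + -162/π + 648/π^3 = -174/π + 648/π^3.
So LHS = -174/π + 648/π^3.
∫_0^3 v(x) φ(x) dx = ∫_0^3 (6*x^2*sin(π*x/3) + 2*x*sin(π*x/3) - sin(π*x/3)) dx. Term by term:
  ∫_0^3 -sin(π*x/3) dx = -6/π;  ∫_0^3 2*x*sin(π*x/3) dx = 18/π;  ∫_0^3 6*x^2*sin(π*x/3) dx = -648/π^3 + 162/π.
Sum: -6/π + 18/π + -648/π^3 + 162/π = -648/π^3 + 174/π.
So RHS = -∫_0^3 v(x) φ(x) dx = -174/π + 648/π^3.
LHS = RHS, so the identity holds for this test φ.
Moreover u is smooth here and v(x) = u'(x) = 6*x**2 + 2*x - 1 pointwise, so the identity holds for every test function. Hence v is the weak derivative of u.


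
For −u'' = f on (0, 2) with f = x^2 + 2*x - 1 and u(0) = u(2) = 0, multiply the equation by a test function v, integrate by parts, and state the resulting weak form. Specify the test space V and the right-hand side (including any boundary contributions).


V = H^1_0(0, 2) (so v(0) = v(2) = 0); weak form: ∫_0^2 u'v' dx = ∫_0^2 (x^2 + 2*x - 1) v dx for all v ∈ V.

Multiply both sides by a test function v and integrate from 0 to 2:
  ∫_0^2 −u''(x) v(x) dx = ∫_0^2 f(x) v(x) dx.
Integrate the LHS by parts once:
  ∫_0^2 −u'' v dx = −[u'(x) v(x)]_0^2 + ∫_0^2 u'(x) v'(x) dx.
Thus ∫_0^2 u'(x) v'(x) dx = ∫_0^2 f(x) v(x) dx + [u'(x) v(x)]_0^2.
Choose V so that boundary terms are either known or forced to vanish.
u is Dirichlet: u(0) = u(2) = 0. Let V = H^1_0(0, 2); then v(0) = v(2) = 0, and [u' v]_0^2 = 0.
Weak formulation: find u (satisfying any essential BC) such that ∫_0^2 u'(x) v'(x) dx = ∫_0^2 f v dx for all v ∈ V.
Substituting f(x) = x^2 + 2*x - 1, the right-hand side is ∫_0^2 (x^2 + 2*x - 1) v dx.


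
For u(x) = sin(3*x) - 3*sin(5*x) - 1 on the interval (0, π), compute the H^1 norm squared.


||u||_{H^1(0,π)}^2 = 16/15 + 123*π

u'(x) = 3*cos(3*x) - 15*cos(5*x).
Expand u² and (u')² and integrate term by term on (0, π), using: for integers n ≥ 1, ∫_0^π sin²(nx) dx = ∫_0^π cos²(nx) dx = π/2; for n ≠ n', ∫_0^π sin(nx)sin(n'x) dx = ∫_0^π cos(nx)cos(n'x) dx = 0; and by product-to-sum, ∫_0^π sin(nx)cos(n'x) dx = ½∫_0^π [sin((n+n')x) + sin((n−n')x)] dx, which is 0 when n+n' is even and 2n/(n²−n'²) when n+n' is odd (it need not vanish on (0, π)). For the constant mode: ∫_0^π 1 dx = π, ∫_0^π cos(nx) dx = 0, ∫_0^π sin(nx) dx = (1−(−1)^n)/n.
  u² squared terms: (-1)²·∫1 dx = 1·π = π;  (-3)²·∫sin(5x)² dx = 9·π/2 = 9*π/2;  (1)²·∫sin(3x)² dx = 1·π/2 = π/2.
  u² cross terms: 2·(-1)·(-3)·∫1·sin(5x) dx = 6·(2/5) = 12/5;  2·(-1)·(1)·∫1·sin(3x) dx = -2·(2/3) = -4/3;  2·(-3)·(1)·∫sin(5x)·sin(3x) dx = -6·(0) = 0.
  So ∫_0^π u² dx = π + 9*π/2 + π/2 + 12/5 − 4/3 + 0 = 16/15 + 6*π.
  (u')² squared terms: (-15)²·∫cos(5x)² dx = 225·π/2 = 225*π/2;  (3)²·∫cos(3x)² dx = 9·π/2 = 9*π/2.
  (u')² cross terms: 2·(-15)·(3)·∫cos(5x)·cos(3x) dx = -90·(0) = 0.
  So ∫_0^π (u')² dx = 225*π/2 + 9*π/2 + 0 = 117*π.
||u||_{H^1}^2 = (16/15 + 6*π) + (117*π) = 16/15 + 123*π.


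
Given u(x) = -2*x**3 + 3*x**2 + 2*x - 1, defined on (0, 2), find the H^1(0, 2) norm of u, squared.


||u||_{H^1}^2 = 3634/105

The H^1 norm (squared) on an interval (0, L) is
  ||u||_{H^1}^2 = ∫_0^L u(x)^2 dx + ∫_0^L u'(x)^2 dx.
Compute u'(x) = -6*x**2 + 6*x + 2.
Then u(x)^2 = 4*x**6 - 12*x**5 + x**4 + 16*x**3 - 2*x**2 - 4*x + 1 and u'(x)^2 = 36*x**4 - 72*x**3 + 12*x**2 + 24*x + 4.
Integrate each monomial from 0 to 2 using ∫_0^2 c·x^n dx = c·2^(n+1)/(n+1):
  ∫_0^2 u(x)^2 dx = ∫_0^2 (4*x^6 - 12*x^5 + x^4 + 16*x^3 - 2*x^2 - 4*x + 1) dx. Term by term:
    ∫_0^2 4*x^6 dx = 512/7;  ∫_0^2 -12*x^5 dx = -128;  ∫_0^2 x^4 dx = 32/5;
    ∫_0^2 16*x^3 dx = 64;  ∫_0^2 -2*x^2 dx = -16/3;  ∫_0^2 -4*x dx = -8;
    ∫_0^2 1 dx = 2.
  Sum: 512/7 − 128 + 32/5 + 64 − 16/3 − 8 + 2 = 442/105.
  ∫_0^2 u'(x)^2 dx = ∫_0^2 (36*x^4 - 72*x^3 + 12*x^2 + 24*x + 4) dx. Term by term:
    ∫_0^2 36*x^4 dx = 1152/5;  ∫_0^2 -72*x^3 dx = -288;  ∫_0^2 12*x^2 dx = 32;
    ∫_0^2 24*x dx = 48;  ∫_0^2 4 dx = 8.
  Sum: 1152/5 − 288 + 32 + 48 + 8 = 152/5.
Adding: ||u||_{H^1}^2 = 442/105 + 152/5 = 3634/105.


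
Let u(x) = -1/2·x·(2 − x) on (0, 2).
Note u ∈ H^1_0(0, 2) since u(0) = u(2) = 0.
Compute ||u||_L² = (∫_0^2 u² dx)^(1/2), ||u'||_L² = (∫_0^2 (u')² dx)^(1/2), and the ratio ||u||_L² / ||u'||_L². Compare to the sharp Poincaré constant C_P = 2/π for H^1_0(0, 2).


||u||_L² / ||u'||_L² = sqrt(10)/5 < C_P = 2/π.

u(x) = -1/2·x·(2 − x), so u'(x) = x - 1.
u(x) = -1/2·x·(2 − x) vanishes at x = 0 and x = 2, so u ∈ H^1_0(0, 2). Differentiate via the product rule and integrate the resulting polynomials term by term.
  ∫_0^2 u² dx = ∫_0^2 (x^4/4 - x^3 + x^2) dx. Term by term:
    ∫_0^2 x^4/4 dx = 8/5;  ∫_0^2 -x^3 dx = -4;  ∫_0^2 x^2 dx = 8/3.
  Sum: 8/5 − 4 + 8/3 = 4/15.
  ∫_0^2 (u')² dx = ∫_0^2 (x^2 - 2*x + 1) dx. Term by term:
    ∫_0^2 x^2 dx = 8/3;  ∫_0^2 -2*x dx = -4;  ∫_0^2 1 dx = 2.
  Sum: 8/3 − 4 + 2 = 2/3.
∫_0^2 u² dx = 4/15, so ||u||_L² = 2*sqrt(15)/15.
∫_0^2 (u')² dx = 2/3, so ||u'||_L² = sqrt(6)/3.
Ratio ||u||_L² / ||u'||_L² = sqrt(10)/5.
Sharp Poincaré constant on H^1_0(0, 2) is C_P = L/π = 2/π, achieved by sin(π/2·x).
A polynomial bump cannot attain the sharp Poincaré constant (only the first sine eigenfunction does), so the ratio is strictly less than C_P, consistent with ||u||_L² ≤ C_P ||u'||_L².


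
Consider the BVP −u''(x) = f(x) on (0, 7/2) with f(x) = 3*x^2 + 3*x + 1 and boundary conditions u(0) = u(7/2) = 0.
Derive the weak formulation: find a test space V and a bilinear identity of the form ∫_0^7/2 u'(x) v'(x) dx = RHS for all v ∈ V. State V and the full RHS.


V = H^1_0(0, 7/2) (so v(0) = v(7/2) = 0); weak form: ∫_0^7/2 u'v' dx = ∫_0^7/2 (3*x^2 + 3*x + 1) v dx for all v ∈ V.

Multiply both sides by a test function v and integrate from 0 to 7/2:
  ∫_0^7/2 −u''(x) v(x) dx = ∫_0^7/2 f(x) v(x) dx.
Integrate the LHS by parts once:
  ∫_0^7/2 −u'' v dx = −[u'(x) v(x)]_0^7/2 + ∫_0^7/2 u'(x) v'(x) dx.
Thus ∫_0^7/2 u'(x) v'(x) dx = ∫_0^7/2 f(x) v(x) dx + [u'(x) v(x)]_0^7/2.
Choose V so that boundary terms are either known or forced to vanish.
u is Dirichlet: u(0) = u(7/2) = 0. Let V = H^1_0(0, 7/2); then v(0) = v(7/2) = 0, and [u' v]_0^7/2 = 0.
Weak formulation: find u (satisfying any essential BC) such that ∫_0^7/2 u'(x) v'(x) dx = ∫_0^7/2 f v dx for all v ∈ V.
Substituting f(x) = 3*x^2 + 3*x + 1, the right-hand side is ∫_0^7/2 (3*x^2 + 3*x + 1) v dx.


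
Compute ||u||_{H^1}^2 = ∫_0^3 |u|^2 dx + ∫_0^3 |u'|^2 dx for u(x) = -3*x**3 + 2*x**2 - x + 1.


||u||_{H^1}^2 = 309957/70

The H^1 norm (squared) on an interval (0, L) is
  ||u||_{H^1}^2 = ∫_0^L u(x)^2 dx + ∫_0^L u'(x)^2 dx.
Compute u'(x) = -9*x**2 + 4*x - 1.
Then u(x)^2 = 9*x**6 - 12*x**5 + 10*x**4 - 10*x**3 + 5*x**2 - 2*x + 1 and u'(x)^2 = 81*x**4 - 72*x**3 + 34*x**2 - 8*x + 1.
Integrate each monomial from 0 to 3 using ∫_0^3 c·x^n dx = c·3^(n+1)/(n+1):
  ∫_0^3 u(x)^2 dx = ∫_0^3 (9*x^6 - 12*x^5 + 10*x^4 - 10*x^3 + 5*x^2 - 2*x + 1) dx. Term by term:
    ∫_0^3 9*x^6 dx = 19683/7;  ∫_0^3 -12*x^5 dx = -1458;  ∫_0^3 10*x^4 dx = 486;
    ∫_0^3 -10*x^3 dx = -405/2;  ∫_0^3 5*x^2 dx = 45;  ∫_0^3 -2*x dx = -9;
    ∫_0^3 1 dx = 3.
  Sum: 19683/7 − 1458 + 486 − 405/2 + 45 − 9 + 3 = 23469/14.
  ∫_0^3 u'(x)^2 dx = ∫_0^3 (81*x^4 - 72*x^3 + 34*x^2 - 8*x + 1) dx. Term by term:
    ∫_0^3 81*x^4 dx = 19683/5;  ∫_0^3 -72*x^3 dx = -1458;  ∫_0^3 34*x^2 dx = 306;
    ∫_0^3 -8*x dx = -36;  ∫_0^3 1 dx = 3.
  Sum: 19683/5 − 1458 + 306 − 36 + 3 = 13758/5.
Adding: ||u||_{H^1}^2 = 23469/14 + 13758/5 = 309957/70.


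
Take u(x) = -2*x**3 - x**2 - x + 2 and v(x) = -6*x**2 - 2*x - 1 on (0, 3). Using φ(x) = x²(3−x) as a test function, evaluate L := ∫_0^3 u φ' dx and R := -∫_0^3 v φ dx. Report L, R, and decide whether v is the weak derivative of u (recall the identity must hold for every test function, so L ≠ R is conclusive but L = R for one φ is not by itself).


LHS = 3537/20, RHS = 3537/20. Yes, v = u' weakly.

u(x) = -2*x**3 - x**2 - x + 2, classical derivative u'(x) = -6*x**2 - 2*x - 1.
φ(x) = x²(3−x), so φ'(x) = 3*x*(2 - x).
Note φ(0) = φ(3) = 0, so the boundary term u·φ vanishes.
LHS = ∫_0^3 u(x) φ'(x) dx = ∫_0^3 (6*x^5 - 9*x^4 - 3*x^3 - 12*x^2 + 12*x) dx. Term by term:
  ∫_0^3 6*x^5 dx = 729;  ∫_0^3 -9*x^4 dx = -2187/5;  ∫_0^3 -3*x^3 dx = -243/4;
  ∫_0^3 -12*x^2 dx = -108;  ∫_0^3 12*x dx = 54.
Sum: 729 − 2187/5 − 243/4 − 108 + 54 = 3537/20.
So LHS = 3537/20.
∫_0^3 v(x) φ(x) dx = ∫_0^3 (6*x^5 - 16*x^4 - 5*x^3 - 3*x^2) dx. Term by term:
  ∫_0^3 6*x^5 dx = 729;  ∫_0^3 -16*x^4 dx = -3888/5;  ∫_0^3 -5*x^3 dx = -405/4;
  ∫_0^3 -3*x^2 dx = -27.
Sum: 729 − 3888/5 − 405/4 − 27 = -3537/20.
So RHS = -∫_0^3 v(x) φ(x) dx = 3537/20.
LHS = RHS, so the identity holds for this test φ.
Moreover u is smooth here and v(x) = u'(x) = -6*x**2 - 2*x - 1 pointwise, so the identity holds for every test function. Hence v is the weak derivative of u.


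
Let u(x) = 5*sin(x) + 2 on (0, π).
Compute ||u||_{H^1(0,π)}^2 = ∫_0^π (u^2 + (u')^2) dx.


||u||_{H^1(0,π)}^2 = 40 + 29*π

u'(x) = 5*cos(x).
Expand u² and (u')² and integrate term by term on (0, π), using: for integers n ≥ 1, ∫_0^π sin²(nx) dx = ∫_0^π cos²(nx) dx = π/2; for n ≠ n', ∫_0^π sin(nx)sin(n'x) dx = ∫_0^π cos(nx)cos(n'x) dx = 0; and by product-to-sum, ∫_0^π sin(nx)cos(n'x) dx = ½∫_0^π [sin((n+n')x) + sin((n−n')x)] dx, which is 0 when n+n' is even and 2n/(n²−n'²) when n+n' is odd (it need not vanish on (0, π)). For the constant mode: ∫_0^π 1 dx = π, ∫_0^π cos(nx) dx = 0, ∫_0^π sin(nx) dx = (1−(−1)^n)/n.
  u² squared terms: (2)²·∫1 dx = 4·π = 4*π;  (5)²·∫sin(x)² dx = 25·π/2 = 25*π/2.
  u² cross terms: 2·(2)·(5)·∫1·sin(x) dx = 20·(2) = 40.
  So ∫_0^π u² dx = 4*π + 25*π/2 + 40 = 40 + 33*π/2.
  (u')² squared terms: (5)²·∫cos(x)² dx = 25·π/2 = 25*π/2.
  So ∫_0^π (u')² dx = 25*π/2.
||u||_{H^1}^2 = (40 + 33*π/2) + (25*π/2) = 40 + 29*π.


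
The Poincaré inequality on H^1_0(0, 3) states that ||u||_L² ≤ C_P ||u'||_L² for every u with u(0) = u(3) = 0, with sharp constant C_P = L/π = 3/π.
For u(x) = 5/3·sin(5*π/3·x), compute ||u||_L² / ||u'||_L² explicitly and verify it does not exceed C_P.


||u||_L² / ||u'||_L² = 3/(5*π) < C_P = 3/π.

u(x) = 5/3·sin(5*π/3·x), so u'(x) = 25*π*cos(5*π*x/3)/9.
Writing u(x) = A·sin(kπx/L) with A = 5/3 and k = 5, use ∫_0^L sin²(kπx/L) dx = L/2 and ∫_0^L cos²(kπx/L) dx = L/2.
u² = 25/9·sin²(5*π/3·x) and (u')² = 625*π^2/81·cos²(5*π/3·x), and each of sin², cos² integrates to L/2 = 3/2 over (0, 3).
∫_0^3 u² dx = 25/6, so ||u||_L² = 5*sqrt(6)/6.
∫_0^3 (u')² dx = 625*π^2/54, so ||u'||_L² = 25*sqrt(6)*π/18.
Ratio ||u||_L² / ||u'||_L² = 3/(5*π).
Sharp Poincaré constant on H^1_0(0, 3) is C_P = L/π = 3/π, achieved by sin(π/3·x).
This is the k = 5 harmonic; the ratio L/(kπ) is strictly less than C_P = L/π, consistent with the sharp inequality ||u||_L² ≤ C_P ||u'||_L².


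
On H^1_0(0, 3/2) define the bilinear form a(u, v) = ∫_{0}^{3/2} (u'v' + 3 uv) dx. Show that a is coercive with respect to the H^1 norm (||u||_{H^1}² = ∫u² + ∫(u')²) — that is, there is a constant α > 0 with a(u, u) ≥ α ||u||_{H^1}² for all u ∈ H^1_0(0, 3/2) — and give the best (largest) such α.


α = 1

Coercivity of a(·,·) on H^1_0(0, 3/2) means a(u, u) ≥ α ||u||_{H^1}² for every u ∈ H^1_0.
The interval has length L = 3/2, and Poincaré/coercivity depend only on L. Here a(u, u) = ∫(u')² + (3)·∫u².
Here c = 3 ≥ 1, so a(u,u) = ∫(u')² + c∫u² ≥ ∫(u')² + ∫u² = ||u||_{H^1}², i.e. α = 1 works. No larger α is possible: a(u,u) ≥ α||u||_{H^1}² means (1−α)∫(u')² ≥ (α−c)∫u², and for the modes u_n = sin(nπ(x−x₀)/L) (x₀ the left endpoint) one has ∫u_n²/∫(u_n')² = (L/(nπ))² → 0, so a(u_n,u_n)/||u_n||_{H^1}² → 1. Hence the optimal constant is α = 1.
Therefore α = 1.


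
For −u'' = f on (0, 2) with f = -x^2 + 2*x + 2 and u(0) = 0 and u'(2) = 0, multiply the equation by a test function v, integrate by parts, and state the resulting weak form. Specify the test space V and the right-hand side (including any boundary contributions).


V = {v ∈ H^1(0, 2) : v(0) = 0} (test functions vanish at x = 0 where u is specified); weak form: ∫_0^2 u'v' dx = ∫_0^2 (-x^2 + 2*x + 2) v dx for all v ∈ V.

Multiply both sides by a test function v and integrate from 0 to 2:
  ∫_0^2 −u''(x) v(x) dx = ∫_0^2 f(x) v(x) dx.
Integrate the LHS by parts once:
  ∫_0^2 −u'' v dx = −[u'(x) v(x)]_0^2 + ∫_0^2 u'(x) v'(x) dx.
Thus ∫_0^2 u'(x) v'(x) dx = ∫_0^2 f(x) v(x) dx + [u'(x) v(x)]_0^2.
Choose V so that boundary terms are either known or forced to vanish.
Mixed BC: u(0) = 0 (Dirichlet) and u'(2) = 0 (Neumann). Define V = {v ∈ H^1(0, 2) : v(0) = 0}. Then [u' v]_0^2 = u'(2)·v(2) − u'(0)·0 = 0.
Weak formulation: find u (satisfying any essential BC) such that ∫_0^2 u'(x) v'(x) dx = ∫_0^2 f v dx for all v ∈ V (Dirichlet at 0 absorbed into V; the Neumann datum at x = 2 is zero, so no boundary term remains).
Substituting f(x) = -x^2 + 2*x + 2, the right-hand side is ∫_0^2 (-x^2 + 2*x + 2) v dx.


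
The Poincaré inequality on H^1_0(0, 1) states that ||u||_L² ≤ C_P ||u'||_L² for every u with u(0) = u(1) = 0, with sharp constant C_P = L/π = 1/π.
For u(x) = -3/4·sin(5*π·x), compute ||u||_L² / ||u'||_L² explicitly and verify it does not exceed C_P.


||u||_L² / ||u'||_L² = 1/(5*π) < C_P = 1/π.

u(x) = -3/4·sin(5*π·x), so u'(x) = -15*π*cos(5*π*x)/4.
Writing u(x) = A·sin(kπx/L) with A = -3/4 and k = 5, use ∫_0^L sin²(kπx/L) dx = L/2 and ∫_0^L cos²(kπx/L) dx = L/2.
u² = 9/16·sin²(5*π·x) and (u')² = 225*π^2/16·cos²(5*π·x), and each of sin², cos² integrates to L/2 = 1/2 over (0, 1).
∫_0^1 u² dx = 9/32, so ||u||_L² = 3*sqrt(2)/8.
∫_0^1 (u')² dx = 225*π^2/32, so ||u'||_L² = 15*sqrt(2)*π/8.
Ratio ||u||_L² / ||u'||_L² = 1/(5*π).
Sharp Poincaré constant on H^1_0(0, 1) is C_P = L/π = 1/π, achieved by sin(π·x).
This is the k = 5 harmonic; the ratio L/(kπ) is strictly less than C_P = L/π, consistent with the sharp inequality ||u||_L² ≤ C_P ||u'||_L².


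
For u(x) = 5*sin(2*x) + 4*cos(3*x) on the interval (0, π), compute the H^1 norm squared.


||u||_{H^1(0,π)}^2 = -320 + 285*π/2

u'(x) = -12*sin(3*x) + 10*cos(2*x).
Expand u² and (u')² and integrate term by term on (0, π), using: for integers n ≥ 1, ∫_0^π sin²(nx) dx = ∫_0^π cos²(nx) dx = π/2; for n ≠ n', ∫_0^π sin(nx)sin(n'x) dx = ∫_0^π cos(nx)cos(n'x) dx = 0; and by product-to-sum, ∫_0^π sin(nx)cos(n'x) dx = ½∫_0^π [sin((n+n')x) + sin((n−n')x)] dx, which is 0 when n+n' is even and 2n/(n²−n'²) when n+n' is odd (it need not vanish on (0, π)).
  u² squared terms: (4)²·∫cos(3x)² dx = 16·π/2 = 8*π;  (5)²·∫sin(2x)² dx = 25·π/2 = 25*π/2.
  u² cross terms: 2·(4)·(5)·∫cos(3x)·sin(2x) dx = 40·(-4/5) = -32.
  So ∫_0^π u² dx = 8*π + 25*π/2 − 32 = -32 + 41*π/2.
  (u')² squared terms: (-12)²·∫sin(3x)² dx = 144·π/2 = 72*π;  (10)²·∫cos(2x)² dx = 100·π/2 = 50*π.
  (u')² cross terms: 2·(-12)·(10)·∫sin(3x)·cos(2x) dx = -240·(6/5) = -288.
  So ∫_0^π (u')² dx = 72*π + 50*π − 288 = -288 + 122*π.
||u||_{H^1}^2 = (-32 + 41*π/2) + (-288 + 122*π) = -320 + 285*π/2.


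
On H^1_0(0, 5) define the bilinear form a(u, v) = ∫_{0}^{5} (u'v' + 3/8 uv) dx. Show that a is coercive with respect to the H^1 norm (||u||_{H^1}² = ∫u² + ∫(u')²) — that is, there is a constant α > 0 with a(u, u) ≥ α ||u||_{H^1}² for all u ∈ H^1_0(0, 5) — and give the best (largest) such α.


α = (75/8 + π^2)/(π^2 + 25)

Coercivity of a(·,·) on H^1_0(0, 5) means a(u, u) ≥ α ||u||_{H^1}² for every u ∈ H^1_0.
The interval has length L = 5, and Poincaré/coercivity depend only on L. Here a(u, u) = ∫(u')² + (3/8)·∫u².
Here 0 < c = 3/8 < 1. The condition a(u,u) ≥ α||u||_{H^1}² reads (1−α)∫(u')² ≥ (α−c)∫u². Any admissible α is ≤ 1 (rapidly oscillating u have ∫u²/∫(u')² → 0), and α = 1 would force 0 ≥ (1−c)∫u², impossible since c < 1; so 1−α > 0. By the sharp Poincaré inequality on H^1_0 of an interval of length L, ∫(u')² ≥ (π/L)²∫u² with equality for the first sine mode sin(π(x−x₀)/L) (x₀ the left endpoint), so the inequality holds for all u iff (1−α)(π/L)² ≥ α − c, i.e. α ≤ ((π/L)² + c)/((π/L)² + 1) = (1 + c(L/π)²)/(1 + (L/π)²). With (π/L)² = π^2/25 and c = 3/8, the largest admissible constant is α = ((π/L)² + c)/((π/L)² + 1).
Simplifying, α = (75/8 + π^2)/(π^2 + 25).


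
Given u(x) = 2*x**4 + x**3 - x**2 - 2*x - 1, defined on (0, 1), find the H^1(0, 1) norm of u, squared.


||u||_{H^1}^2 = 619/63

The H^1 norm (squared) on an interval (0, L) is
  ||u||_{H^1}^2 = ∫_0^L u(x)^2 dx + ∫_0^L u'(x)^2 dx.
Compute u'(x) = 8*x**3 + 3*x**2 - 2*x - 2.
Then u(x)^2 = 4*x**8 + 4*x**7 - 3*x**6 - 10*x**5 - 7*x**4 + 2*x**3 + 6*x**2 + 4*x + 1 and u'(x)^2 = 64*x**6 + 48*x**5 - 23*x**4 - 44*x**3 - 8*x**2 + 8*x + 4.
Integrate each monomial from 0 to 1 using ∫_0^1 c·x^n dx = c·1^(n+1)/(n+1):
  ∫_0^1 u(x)^2 dx = ∫_0^1 (4*x^8 + 4*x^7 - 3*x^6 - 10*x^5 - 7*x^4 + 2*x^3 + 6*x^2 + 4*x + 1) dx. Term by term:
    ∫_0^1 4*x^8 dx = 4/9;  ∫_0^1 4*x^7 dx = 1/2;  ∫_0^1 -3*x^6 dx = -3/7;
    ∫_0^1 -10*x^5 dx = -5/3;  ∫_0^1 -7*x^4 dx = -7/5;  ∫_0^1 2*x^3 dx = 1/2;
    ∫_0^1 6*x^2 dx = 2;  ∫_0^1 4*x dx = 2;  ∫_0^1 1 dx = 1.
  Sum: 4/9 + 1/2 − 3/7 − 5/3 − 7/5 + 1/2 + 2 + 2 + 1 = 929/315.
  ∫_0^1 u'(x)^2 dx = ∫_0^1 (64*x^6 + 48*x^5 - 23*x^4 - 44*x^3 - 8*x^2 + 8*x + 4) dx. Term by term:
    ∫_0^1 64*x^6 dx = 64/7;  ∫_0^1 48*x^5 dx = 8;  ∫_0^1 -23*x^4 dx = -23/5;
    ∫_0^1 -44*x^3 dx = -11;  ∫_0^1 -8*x^2 dx = -8/3;  ∫_0^1 8*x dx = 4;
    ∫_0^1 4 dx = 4.
  Sum: 64/7 + 8 − 23/5 − 11 − 8/3 + 4 + 4 = 722/105.
Adding: ||u||_{H^1}^2 = 929/315 + 722/105 = 619/63.


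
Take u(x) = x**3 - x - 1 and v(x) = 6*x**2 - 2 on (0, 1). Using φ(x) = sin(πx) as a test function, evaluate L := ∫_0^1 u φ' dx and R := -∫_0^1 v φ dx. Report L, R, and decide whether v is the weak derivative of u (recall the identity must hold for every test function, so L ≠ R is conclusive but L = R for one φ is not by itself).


LHS = (12 - π^2)/π^3, RHS = -2/π + 24/π^3. No, v is not the weak derivative of u.

u(x) = x**3 - x - 1, classical derivative u'(x) = 3*x**2 - 1.
φ(x) = sin(πx), so φ'(x) = π*cos(π*x).
Note φ(0) = φ(1) = 0, so the boundary term u·φ vanishes.
LHS = ∫_0^1 u(x) φ'(x) dx = ∫_0^1 (π*x^3*cos(π*x) - π*x*cos(π*x) - π*cos(π*x)) dx. Term by term:
  ∫_0^1 -π*cos(π*x) dx = 0;  ∫_0^1 π*x^3*cos(π*x) dx = -3/π + 12/π^3;  ∫_0^1 -π*x*cos(π*x) dx = 2/π.
Sum: 0 + -3/π + 12/π^3 + 2/π = (12 - π^2)/π^3.
So LHS = (12 - π^2)/π^3.
∫_0^1 v(x) φ(x) dx = ∫_0^1 (6*x^2*sin(π*x) - 2*sin(π*x)) dx. Term by term:
  ∫_0^1 -2*sin(π*x) dx = -4/π;  ∫_0^1 6*x^2*sin(π*x) dx = -24/π^3 + 6/π.
Sum: -4/π + -24/π^3 + 6/π = -24/π^3 + 2/π.
So RHS = -∫_0^1 v(x) φ(x) dx = -2/π + 24/π^3.
LHS − RHS = (-12 + π^2)/π^3 ≠ 0, so the identity fails.
(For a valid weak derivative the identity must hold for EVERY test function, in particular this one. The failure shows v is NOT the weak derivative of u.)
Correct weak derivative would be u'(x) = 3*x**2 - 1.


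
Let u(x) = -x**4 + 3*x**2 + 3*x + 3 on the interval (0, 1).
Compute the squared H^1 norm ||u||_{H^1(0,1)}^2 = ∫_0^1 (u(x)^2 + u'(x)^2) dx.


||u||_{H^1}^2 = 7061/126

The H^1 norm (squared) on an interval (0, L) is
  ||u||_{H^1}^2 = ∫_0^L u(x)^2 dx + ∫_0^L u'(x)^2 dx.
Compute u'(x) = -4*x**3 + 6*x + 3.
Then u(x)^2 = x**8 - 6*x**6 - 6*x**5 + 3*x**4 + 18*x**3 + 27*x**2 + 18*x + 9 and u'(x)^2 = 16*x**6 - 48*x**4 - 24*x**3 + 36*x**2 + 36*x + 9.
Integrate each monomial from 0 to 1 using ∫_0^1 c·x^n dx = c·1^(n+1)/(n+1):
  ∫_0^1 u(x)^2 dx = ∫_0^1 (x^8 - 6*x^6 - 6*x^5 + 3*x^4 + 18*x^3 + 27*x^2 + 18*x + 9) dx. Term by term:
    ∫_0^1 x^8 dx = 1/9;  ∫_0^1 -6*x^6 dx = -6/7;  ∫_0^1 -6*x^5 dx = -1;
    ∫_0^1 3*x^4 dx = 3/5;  ∫_0^1 18*x^3 dx = 9/2;  ∫_0^1 27*x^2 dx = 9;
    ∫_0^1 18*x dx = 9;  ∫_0^1 9 dx = 9.
  Sum: 1/9 − 6/7 − 1 + 3/5 + 9/2 + 9 + 9 + 9 = 19123/630.
  ∫_0^1 u'(x)^2 dx = ∫_0^1 (16*x^6 - 48*x^4 - 24*x^3 + 36*x^2 + 36*x + 9) dx. Term by term:
    ∫_0^1 16*x^6 dx = 16/7;  ∫_0^1 -48*x^4 dx = -48/5;  ∫_0^1 -24*x^3 dx = -6;
    ∫_0^1 36*x^2 dx = 12;  ∫_0^1 36*x dx = 18;  ∫_0^1 9 dx = 9.
  Sum: 16/7 − 48/5 − 6 + 12 + 18 + 9 = 899/35.
Adding: ||u||_{H^1}^2 = 19123/630 + 899/35 = 7061/126.
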